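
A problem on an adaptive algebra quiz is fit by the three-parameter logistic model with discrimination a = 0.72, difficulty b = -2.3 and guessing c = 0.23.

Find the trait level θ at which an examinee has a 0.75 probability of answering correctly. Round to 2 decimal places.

P(θ) = c + (1 − c) · 1 / (1 + exp(−a(θ − b)))
Remove guessing floor: (0.75 − 0.23)/(1 − 0.23) = 0.6753
logit = ln(0.6753/0.3247) = 0.7324
θ = b + logit/(a) = -2.3 + 0.7324/0.7200 = -1.2828

-1.28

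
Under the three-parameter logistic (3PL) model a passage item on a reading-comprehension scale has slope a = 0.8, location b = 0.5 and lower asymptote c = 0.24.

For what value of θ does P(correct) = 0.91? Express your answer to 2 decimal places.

P(θ) = c + (1 − c) · 1 / (1 + exp(−a(θ − b)))
Remove guessing floor: (0.91 − 0.24)/(1 − 0.24) = 0.8816
logit = ln(0.8816/0.1184) = 2.0075
θ = b + logit/(a) = 0.5 + 2.0075/0.8000 = 3.0093

3.01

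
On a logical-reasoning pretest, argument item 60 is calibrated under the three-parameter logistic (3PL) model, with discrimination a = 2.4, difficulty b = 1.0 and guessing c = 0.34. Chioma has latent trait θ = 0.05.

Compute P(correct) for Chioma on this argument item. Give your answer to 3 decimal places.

P(θ) = c + (1 − c) · 1 / (1 + exp(−a(θ − b)))
Exponent: 2.4 × (0.05 − 1.0) = -2.2800
1/(1 + e^{2.2800}) = 0.0928
P = 0.34 + 0.66 × 0.0928 = 0.4012

0.401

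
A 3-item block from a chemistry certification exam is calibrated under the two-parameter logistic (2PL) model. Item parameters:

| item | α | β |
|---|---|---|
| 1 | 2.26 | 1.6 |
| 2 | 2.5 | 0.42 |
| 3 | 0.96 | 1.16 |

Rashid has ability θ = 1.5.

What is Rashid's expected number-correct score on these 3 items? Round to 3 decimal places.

P(θ) = 1 / (1 + exp(−α(θ − β)))
P_1 = 1/(1+e^{0.2260}) = 0.4437
P_2 = 1/(1+e^{-2.7000}) = 0.9370
P_3 = 1/(1+e^{-0.3264}) = 0.5809
E[score] = 0.4437 + 0.9370 + 0.5809 = 1.9616

1.962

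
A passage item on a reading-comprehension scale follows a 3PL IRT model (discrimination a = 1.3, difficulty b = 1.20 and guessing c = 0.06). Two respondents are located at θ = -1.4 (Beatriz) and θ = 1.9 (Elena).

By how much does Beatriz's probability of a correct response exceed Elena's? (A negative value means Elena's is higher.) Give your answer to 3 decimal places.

-0.639

P(θ) = c + (1 − c) · 1 / (1 + exp(−a(θ − b)))
P(Beatriz) = 0.0910  [exponent -3.3800]
P(Elena) = 0.7302  [exponent 0.9100]
Difference = 0.0910 − 0.7302 = -0.6393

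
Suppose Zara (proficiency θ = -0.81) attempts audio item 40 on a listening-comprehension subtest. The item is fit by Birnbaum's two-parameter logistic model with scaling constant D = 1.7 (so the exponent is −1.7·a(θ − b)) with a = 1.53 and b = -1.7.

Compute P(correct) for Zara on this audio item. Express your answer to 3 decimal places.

0.910

P(θ) = 1 / (1 + exp(−D·a(θ − b)))
Exponent: 1.7 × 1.53 × (-0.81 − (-1.7)) = 2.3149
1/(1 + e^{-2.3149}) = 0.9101
P = 0.9101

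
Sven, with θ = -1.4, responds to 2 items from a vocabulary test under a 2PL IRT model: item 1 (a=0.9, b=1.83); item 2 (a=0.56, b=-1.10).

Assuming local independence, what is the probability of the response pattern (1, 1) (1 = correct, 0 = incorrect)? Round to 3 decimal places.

0.024

P(θ) = 1 / (1 + exp(−a(θ − b)))
P_1 = 1/(1+e^{2.9070}) = 0.0518
P_2 = 1/(1+e^{0.1680}) = 0.4581
L = P_1 × P_2 = 0.0518 × 0.4581 = 0.02373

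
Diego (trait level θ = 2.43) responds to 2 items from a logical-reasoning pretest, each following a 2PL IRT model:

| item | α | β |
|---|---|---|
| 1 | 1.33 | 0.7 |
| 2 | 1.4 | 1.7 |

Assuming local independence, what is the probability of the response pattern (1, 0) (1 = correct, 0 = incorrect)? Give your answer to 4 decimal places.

0.2405

P(θ) = 1 / (1 + exp(−α(θ − β)))
P_1 = 1/(1+e^{-2.3009}) = 0.9090
P_2 = 1/(1+e^{-1.0220}) = 0.7354
L = P_1 × (1−P_2) = 0.9090 × 0.2646 = 0.24054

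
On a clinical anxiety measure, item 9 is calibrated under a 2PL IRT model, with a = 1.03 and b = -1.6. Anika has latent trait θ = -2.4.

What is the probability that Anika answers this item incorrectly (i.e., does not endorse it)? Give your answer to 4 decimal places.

0.6951

P(θ) = 1 / (1 + exp(−a(θ − b)))
Exponent: 1.03 × (-2.4 − (-1.6)) = -0.8240
1/(1 + e^{0.8240}) = 0.3049
P(incorrect) = 1 − 0.3049 = 0.6951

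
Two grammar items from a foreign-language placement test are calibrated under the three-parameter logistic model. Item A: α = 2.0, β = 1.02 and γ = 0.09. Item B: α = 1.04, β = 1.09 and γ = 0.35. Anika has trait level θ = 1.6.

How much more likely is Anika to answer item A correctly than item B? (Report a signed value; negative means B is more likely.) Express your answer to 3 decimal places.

0.024

P(θ) = γ + (1 − γ) · 1 / (1 + exp(−α(θ − β)))
P_A = 0.7828
P_B = 0.7592
P_A − P_B = 0.0236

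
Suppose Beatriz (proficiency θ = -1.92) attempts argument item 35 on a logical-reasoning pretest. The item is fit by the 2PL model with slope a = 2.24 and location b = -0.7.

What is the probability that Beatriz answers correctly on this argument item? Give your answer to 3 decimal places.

P(θ) = 1 / (1 + exp(−a(θ − b)))
Exponent: 2.24 × (-1.92 − (-0.7)) = -2.7328
1/(1 + e^{2.7328}) = 0.0611

0.061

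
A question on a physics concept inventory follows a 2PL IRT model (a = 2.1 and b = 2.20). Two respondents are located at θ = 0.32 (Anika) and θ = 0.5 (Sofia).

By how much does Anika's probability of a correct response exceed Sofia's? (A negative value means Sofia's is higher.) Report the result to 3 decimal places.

-0.008

P(θ) = 1 / (1 + exp(−a(θ − b)))
P(Anika) = 0.0189  [exponent -3.9480]
P(Sofia) = 0.0274  [exponent -3.5700]
Difference = 0.0189 − 0.0274 = -0.0085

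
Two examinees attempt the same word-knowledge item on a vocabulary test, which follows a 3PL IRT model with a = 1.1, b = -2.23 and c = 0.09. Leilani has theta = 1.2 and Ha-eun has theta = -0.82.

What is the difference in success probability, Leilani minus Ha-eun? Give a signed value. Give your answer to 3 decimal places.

P(theta) = c + (1 − c) · 1 / (1 + exp(−a(theta − b)))
P(Leilani) = 0.9796  [exponent 3.7730]
P(Ha-eun) = 0.8408  [exponent 1.5510]
Difference = 0.9796 − 0.8408 = 0.1388

0.139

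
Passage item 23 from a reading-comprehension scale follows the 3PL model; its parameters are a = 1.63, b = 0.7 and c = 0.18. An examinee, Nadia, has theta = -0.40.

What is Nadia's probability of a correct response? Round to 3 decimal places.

P(theta) = c + (1 − c) · 1 / (1 + exp(−a(theta − b)))
Exponent: 1.63 × (-0.40 − 0.7) = -1.7930
1/(1 + e^{1.7930}) = 0.1427
P = 0.18 + 0.82 × 0.1427 = 0.2970

0.297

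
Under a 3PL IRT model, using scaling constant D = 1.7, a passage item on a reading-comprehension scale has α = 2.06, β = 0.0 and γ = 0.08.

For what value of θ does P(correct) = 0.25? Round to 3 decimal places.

P(θ) = γ + (1 − γ) · 1 / (1 + exp(−D·α(θ − β)))
Remove guessing floor: (0.25 − 0.08)/(1 − 0.08) = 0.1848
logit = ln(0.1848/0.8152) = -1.4843
θ = β + logit/(1.7·α) = 0.0 + (-1.4843)/3.5020 = -0.4238

-0.424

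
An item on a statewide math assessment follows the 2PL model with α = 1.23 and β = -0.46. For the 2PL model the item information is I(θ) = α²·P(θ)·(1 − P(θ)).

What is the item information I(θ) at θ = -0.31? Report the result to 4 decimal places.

P = 1/(1+e^{-0.1845}) = 0.5460
P(1−P) = 0.5460 × 0.4540 = 0.2479
I = α² × P(1−P) = 1.23² × 0.2479 = 0.37502

0.3750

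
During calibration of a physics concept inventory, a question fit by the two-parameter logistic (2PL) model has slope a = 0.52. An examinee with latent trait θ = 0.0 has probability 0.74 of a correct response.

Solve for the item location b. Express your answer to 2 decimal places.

P(θ) = 1 / (1 + exp(−a(θ − b)))
logit(0.74) = ln(0.74/0.26) = 1.0460
b = θ − logit/(a) = 0.0 − 1.0460/0.5200 = -2.0115

-2.01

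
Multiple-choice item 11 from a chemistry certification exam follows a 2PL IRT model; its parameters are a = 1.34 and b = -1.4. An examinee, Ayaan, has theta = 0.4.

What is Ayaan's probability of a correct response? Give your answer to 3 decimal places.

P(theta) = 1 / (1 + exp(−a(theta − b)))
Exponent: 1.34 × (0.4 − (-1.4)) = 2.4120
1/(1 + e^{-2.4120}) = 0.9177

0.918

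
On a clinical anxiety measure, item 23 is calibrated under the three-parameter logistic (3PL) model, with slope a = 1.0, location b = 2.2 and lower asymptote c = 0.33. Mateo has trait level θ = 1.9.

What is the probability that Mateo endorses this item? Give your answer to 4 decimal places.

0.6151

P(θ) = c + (1 − c) · 1 / (1 + exp(−a(θ − b)))
Exponent: 1.0 × (1.9 − 2.2) = -0.3000
1/(1 + e^{0.3000}) = 0.4256
P = 0.33 + 0.67 × 0.4256 = 0.6151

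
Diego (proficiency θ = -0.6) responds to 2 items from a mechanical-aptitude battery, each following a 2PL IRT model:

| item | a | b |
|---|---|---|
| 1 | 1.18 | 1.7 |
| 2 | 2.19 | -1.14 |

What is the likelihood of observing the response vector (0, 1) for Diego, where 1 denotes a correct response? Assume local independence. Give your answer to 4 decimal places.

P(θ) = 1 / (1 + exp(−a(θ − b)))
P_1 = 1/(1+e^{2.7140}) = 0.0622
P_2 = 1/(1+e^{-1.1826}) = 0.7654
L = (1−P_1) × P_2 = 0.9378 × 0.7654 = 0.71784

0.7178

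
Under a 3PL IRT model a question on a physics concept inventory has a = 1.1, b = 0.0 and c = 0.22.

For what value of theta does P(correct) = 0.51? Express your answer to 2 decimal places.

-0.48

P(theta) = c + (1 − c) · 1 / (1 + exp(−a(theta − b)))
Remove guessing floor: (0.51 − 0.22)/(1 − 0.22) = 0.3718
logit = ln(0.3718/0.6282) = -0.5245
theta = b + logit/(a) = 0.0 + (-0.5245)/1.1000 = -0.4768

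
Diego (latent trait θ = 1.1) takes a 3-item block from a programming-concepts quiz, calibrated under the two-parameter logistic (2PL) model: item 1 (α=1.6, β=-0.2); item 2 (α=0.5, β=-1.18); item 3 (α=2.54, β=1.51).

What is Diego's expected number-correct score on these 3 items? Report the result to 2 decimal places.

1.91

P(θ) = 1 / (1 + exp(−α(θ − β)))
P_1 = 1/(1+e^{-2.0800}) = 0.8889
P_2 = 1/(1+e^{-1.1400}) = 0.7577
P_3 = 1/(1+e^{1.0414}) = 0.2609
E[score] = 0.8889 + 0.7577 + 0.2609 = 1.9075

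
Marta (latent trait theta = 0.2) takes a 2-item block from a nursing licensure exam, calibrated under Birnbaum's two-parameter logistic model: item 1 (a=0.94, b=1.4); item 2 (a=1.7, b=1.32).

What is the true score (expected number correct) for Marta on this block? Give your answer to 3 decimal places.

P(theta) = 1 / (1 + exp(−a(theta − b)))
P_1 = 1/(1+e^{1.1280}) = 0.2445
P_2 = 1/(1+e^{1.9040}) = 0.1297
E[score] = 0.2445 + 0.1297 = 0.3742

0.374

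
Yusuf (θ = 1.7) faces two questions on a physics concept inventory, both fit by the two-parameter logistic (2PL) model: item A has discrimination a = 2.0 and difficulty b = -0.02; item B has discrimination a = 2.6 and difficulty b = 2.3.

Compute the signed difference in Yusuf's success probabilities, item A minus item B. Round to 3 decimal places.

0.795

P(θ) = 1 / (1 + exp(−a(θ − b)))
P_A = 0.9689
P_B = 0.1736
P_A − P_B = 0.7953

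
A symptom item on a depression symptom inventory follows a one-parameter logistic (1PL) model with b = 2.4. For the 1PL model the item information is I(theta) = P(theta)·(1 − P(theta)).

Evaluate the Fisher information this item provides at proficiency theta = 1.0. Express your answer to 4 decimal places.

P = 1/(1+e^{1.4000}) = 0.1978
P(1−P) = 0.1978 × 0.8022 = 0.1587
I = P(1−P) = 0.15868

0.1587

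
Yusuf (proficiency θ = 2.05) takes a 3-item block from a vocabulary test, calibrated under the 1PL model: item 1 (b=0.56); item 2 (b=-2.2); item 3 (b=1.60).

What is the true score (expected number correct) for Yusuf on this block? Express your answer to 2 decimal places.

P(θ) = 1 / (1 + exp(−(θ − b)))
P_1 = 1/(1+e^{-1.4900}) = 0.8161
P_2 = 1/(1+e^{-4.2500}) = 0.9859
P_3 = 1/(1+e^{-0.4500}) = 0.6106
E[score] = 0.8161 + 0.9859 + 0.6106 = 2.4127

2.41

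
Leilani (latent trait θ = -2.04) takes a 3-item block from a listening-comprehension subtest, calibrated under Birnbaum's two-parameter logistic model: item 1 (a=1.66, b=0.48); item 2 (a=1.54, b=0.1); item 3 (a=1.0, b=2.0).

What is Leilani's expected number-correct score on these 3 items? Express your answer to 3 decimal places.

0.068

P(θ) = 1 / (1 + exp(−a(θ − b)))
P_1 = 1/(1+e^{4.1832}) = 0.0150
P_2 = 1/(1+e^{3.2956}) = 0.0357
P_3 = 1/(1+e^{4.0400}) = 0.0173
E[score] = 0.0150 + 0.0357 + 0.0173 = 0.0680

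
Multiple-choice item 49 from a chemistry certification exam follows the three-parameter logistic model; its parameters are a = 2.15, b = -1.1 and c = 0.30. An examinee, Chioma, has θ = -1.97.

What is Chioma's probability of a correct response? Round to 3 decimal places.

0.393

P(θ) = c + (1 − c) · 1 / (1 + exp(−a(θ − b)))
Exponent: 2.15 × (-1.97 − (-1.1)) = -1.8705
1/(1 + e^{1.8705}) = 0.1335
P = 0.30 + 0.70 × 0.1335 = 0.3934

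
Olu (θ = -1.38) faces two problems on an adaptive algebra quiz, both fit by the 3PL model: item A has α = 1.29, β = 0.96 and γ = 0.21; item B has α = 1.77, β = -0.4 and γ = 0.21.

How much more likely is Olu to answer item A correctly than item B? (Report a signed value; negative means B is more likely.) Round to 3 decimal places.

P(θ) = γ + (1 − γ) · 1 / (1 + exp(−α(θ − β)))
P_A = 0.2468
P_B = 0.3285
P_A − P_B = -0.0817

-0.082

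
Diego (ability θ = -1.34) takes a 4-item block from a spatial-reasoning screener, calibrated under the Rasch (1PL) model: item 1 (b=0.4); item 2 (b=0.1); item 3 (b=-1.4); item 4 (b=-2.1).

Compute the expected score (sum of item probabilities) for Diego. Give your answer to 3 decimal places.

1.537

P(θ) = 1 / (1 + exp(−(θ − b)))
P_1 = 1/(1+e^{1.7400}) = 0.1493
P_2 = 1/(1+e^{1.4400}) = 0.1915
P_3 = 1/(1+e^{-0.0600}) = 0.5150
P_4 = 1/(1+e^{-0.7600}) = 0.6814
E[score] = 0.1493 + 0.1915 + 0.5150 + 0.6814 = 1.5372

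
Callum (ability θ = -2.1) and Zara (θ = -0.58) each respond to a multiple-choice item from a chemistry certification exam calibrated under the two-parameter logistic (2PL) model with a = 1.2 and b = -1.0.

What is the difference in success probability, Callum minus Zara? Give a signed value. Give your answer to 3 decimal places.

-0.413

P(θ) = 1 / (1 + exp(−a(θ − b)))
P(Callum) = 0.2108  [exponent -1.3200]
P(Zara) = 0.6234  [exponent 0.5040]
Difference = 0.2108 − 0.6234 = -0.4126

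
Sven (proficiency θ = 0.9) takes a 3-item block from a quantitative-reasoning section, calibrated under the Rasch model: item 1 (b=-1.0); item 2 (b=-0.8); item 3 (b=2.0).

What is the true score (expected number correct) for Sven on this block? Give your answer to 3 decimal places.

P(θ) = 1 / (1 + exp(−(θ − b)))
P_1 = 1/(1+e^{-1.9000}) = 0.8699
P_2 = 1/(1+e^{-1.7000}) = 0.8455
P_3 = 1/(1+e^{1.1000}) = 0.2497
E[score] = 0.8699 + 0.8455 + 0.2497 = 1.9652

1.965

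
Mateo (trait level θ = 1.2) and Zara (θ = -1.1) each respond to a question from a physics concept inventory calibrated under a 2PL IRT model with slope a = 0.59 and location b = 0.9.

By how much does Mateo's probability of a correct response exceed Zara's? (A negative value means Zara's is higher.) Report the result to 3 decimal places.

0.309

P(θ) = 1 / (1 + exp(−a(θ − b)))
P(Mateo) = 0.5441  [exponent 0.1770]
P(Zara) = 0.2351  [exponent -1.1800]
Difference = 0.5441 − 0.2351 = 0.3091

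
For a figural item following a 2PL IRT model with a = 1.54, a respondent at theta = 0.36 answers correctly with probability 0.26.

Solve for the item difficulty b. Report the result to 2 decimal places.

P(theta) = 1 / (1 + exp(−a(theta − b)))
logit(0.26) = ln(0.26/0.74) = -1.0460
b = theta − logit/(a) = 0.36 − (-1.0460)/1.5400 = 1.0392

1.04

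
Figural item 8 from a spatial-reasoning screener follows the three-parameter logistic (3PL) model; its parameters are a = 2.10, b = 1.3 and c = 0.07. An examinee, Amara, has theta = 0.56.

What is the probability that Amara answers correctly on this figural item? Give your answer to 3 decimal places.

0.232

P(theta) = c + (1 − c) · 1 / (1 + exp(−a(theta − b)))
Exponent: 2.10 × (0.56 − 1.3) = -1.5540
1/(1 + e^{1.5540}) = 0.1745
P = 0.07 + 0.93 × 0.1745 = 0.2323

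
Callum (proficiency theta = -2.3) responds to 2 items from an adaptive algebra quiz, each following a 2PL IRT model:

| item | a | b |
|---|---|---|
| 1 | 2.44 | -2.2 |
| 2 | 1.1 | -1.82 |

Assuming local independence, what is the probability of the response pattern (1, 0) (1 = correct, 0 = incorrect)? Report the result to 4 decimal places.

P(theta) = 1 / (1 + exp(−a(theta − b)))
P_1 = 1/(1+e^{0.2440}) = 0.4393
P_2 = 1/(1+e^{0.5280}) = 0.3710
L = P_1 × (1−P_2) = 0.4393 × 0.6290 = 0.27633

0.2763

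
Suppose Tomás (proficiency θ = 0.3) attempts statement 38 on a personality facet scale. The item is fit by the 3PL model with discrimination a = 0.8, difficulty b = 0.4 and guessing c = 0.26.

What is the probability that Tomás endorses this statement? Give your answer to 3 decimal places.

P(θ) = c + (1 − c) · 1 / (1 + exp(−a(θ − b)))
Exponent: 0.8 × (0.3 − 0.4) = -0.0800
1/(1 + e^{0.0800}) = 0.4800
P = 0.26 + 0.74 × 0.4800 = 0.6152

0.615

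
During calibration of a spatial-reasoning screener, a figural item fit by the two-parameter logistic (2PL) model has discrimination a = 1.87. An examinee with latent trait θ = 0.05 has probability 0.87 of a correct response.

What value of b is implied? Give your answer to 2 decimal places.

P(θ) = 1 / (1 + exp(−a(θ − b)))
logit(0.87) = ln(0.87/0.13) = 1.9010
b = θ − logit/(a) = 0.05 − 1.9010/1.8700 = -0.9666

-0.97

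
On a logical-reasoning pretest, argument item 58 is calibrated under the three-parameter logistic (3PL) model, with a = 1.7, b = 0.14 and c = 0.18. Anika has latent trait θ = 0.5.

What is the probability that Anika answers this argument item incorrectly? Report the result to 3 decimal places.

P(θ) = c + (1 − c) · 1 / (1 + exp(−a(θ − b)))
Exponent: 1.7 × (0.5 − 0.14) = 0.6120
1/(1 + e^{-0.6120}) = 0.6484
P = 0.18 + 0.82 × 0.6484 = 0.7117
P(incorrect) = 1 − 0.7117 = 0.2883

0.288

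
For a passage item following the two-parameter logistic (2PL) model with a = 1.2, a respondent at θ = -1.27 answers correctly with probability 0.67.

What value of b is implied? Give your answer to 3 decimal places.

-1.860

P(θ) = 1 / (1 + exp(−a(θ − b)))
logit(0.67) = ln(0.67/0.33) = 0.7082
b = θ − logit/(a) = -1.27 − 0.7082/1.2000 = -1.8602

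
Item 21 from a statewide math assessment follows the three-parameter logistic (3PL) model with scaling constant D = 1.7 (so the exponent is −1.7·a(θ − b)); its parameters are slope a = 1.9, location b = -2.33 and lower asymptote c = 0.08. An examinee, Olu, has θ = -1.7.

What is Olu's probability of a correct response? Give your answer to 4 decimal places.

P(θ) = c + (1 − c) · 1 / (1 + exp(−D·a(θ − b)))
Exponent: 1.7 × 1.9 × (-1.7 − (-2.33)) = 2.0349
1/(1 + e^{-2.0349}) = 0.8844
P = 0.08 + 0.92 × 0.8844 = 0.8937

0.8937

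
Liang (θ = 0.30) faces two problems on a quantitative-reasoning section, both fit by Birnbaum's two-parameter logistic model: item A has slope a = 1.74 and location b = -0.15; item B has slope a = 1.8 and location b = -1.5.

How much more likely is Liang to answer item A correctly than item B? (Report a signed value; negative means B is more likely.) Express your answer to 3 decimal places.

P(θ) = 1 / (1 + exp(−a(θ − b)))
P_A = 0.6863
P_B = 0.9623
P_A − P_B = -0.2760

-0.276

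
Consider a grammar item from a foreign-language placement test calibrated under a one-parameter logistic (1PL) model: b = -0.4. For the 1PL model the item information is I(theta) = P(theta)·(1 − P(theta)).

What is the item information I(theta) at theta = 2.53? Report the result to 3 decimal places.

P = 1/(1+e^{-2.9300}) = 0.9493
P(1−P) = 0.9493 × 0.0507 = 0.0481
I = P(1−P) = 0.04812

0.048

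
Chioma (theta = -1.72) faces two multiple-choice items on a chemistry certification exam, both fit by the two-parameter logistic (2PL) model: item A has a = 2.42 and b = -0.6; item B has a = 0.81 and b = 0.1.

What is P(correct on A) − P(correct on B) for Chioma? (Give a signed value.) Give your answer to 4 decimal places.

-0.1239

P(theta) = 1 / (1 + exp(−a(theta − b)))
P_A = 0.0624
P_B = 0.1863
P_A − P_B = -0.1239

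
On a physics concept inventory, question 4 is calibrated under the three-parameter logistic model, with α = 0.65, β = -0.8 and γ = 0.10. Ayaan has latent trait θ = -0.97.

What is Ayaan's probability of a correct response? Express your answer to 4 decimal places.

P(θ) = γ + (1 − γ) · 1 / (1 + exp(−α(θ − β)))
Exponent: 0.65 × (-0.97 − (-0.8)) = -0.1105
1/(1 + e^{0.1105}) = 0.4724
P = 0.10 + 0.90 × 0.4724 = 0.5252

0.5252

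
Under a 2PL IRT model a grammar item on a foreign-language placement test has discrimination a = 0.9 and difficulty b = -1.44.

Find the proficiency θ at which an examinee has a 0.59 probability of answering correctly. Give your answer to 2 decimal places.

P(θ) = 1 / (1 + exp(−a(θ − b)))
logit = ln(0.5900/0.4100) = 0.3640
θ = b + logit/(a) = -1.44 + 0.3640/0.9000 = -1.0356

-1.04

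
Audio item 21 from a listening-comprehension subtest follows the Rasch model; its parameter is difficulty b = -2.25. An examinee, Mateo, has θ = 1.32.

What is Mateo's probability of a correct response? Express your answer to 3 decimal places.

0.973

P(θ) = 1 / (1 + exp(−(θ − b)))
Exponent: (1.32 − (-2.25)) = 3.5700
1/(1 + e^{-3.5700}) = 0.9726
P = 0.9726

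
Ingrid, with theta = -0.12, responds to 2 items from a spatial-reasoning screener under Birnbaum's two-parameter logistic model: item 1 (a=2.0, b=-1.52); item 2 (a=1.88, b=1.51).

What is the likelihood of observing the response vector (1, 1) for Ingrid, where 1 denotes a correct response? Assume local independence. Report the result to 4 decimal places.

P(theta) = 1 / (1 + exp(−a(theta − b)))
P_1 = 1/(1+e^{-2.8000}) = 0.9427
P_2 = 1/(1+e^{3.0644}) = 0.0446
L = P_1 × P_2 = 0.9427 × 0.0446 = 0.04204

0.0420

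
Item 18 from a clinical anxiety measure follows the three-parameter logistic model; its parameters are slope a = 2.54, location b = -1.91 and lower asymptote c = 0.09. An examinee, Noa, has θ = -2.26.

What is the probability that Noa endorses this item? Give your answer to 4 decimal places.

0.3551

P(θ) = c + (1 − c) · 1 / (1 + exp(−a(θ − b)))
Exponent: 2.54 × (-2.26 − (-1.91)) = -0.8890
1/(1 + e^{0.8890}) = 0.2913
P = 0.09 + 0.91 × 0.2913 = 0.3551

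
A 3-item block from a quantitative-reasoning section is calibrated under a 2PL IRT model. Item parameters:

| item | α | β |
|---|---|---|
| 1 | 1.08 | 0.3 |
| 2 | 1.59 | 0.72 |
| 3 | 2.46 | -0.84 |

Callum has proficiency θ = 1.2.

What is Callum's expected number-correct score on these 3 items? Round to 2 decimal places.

P(θ) = 1 / (1 + exp(−α(θ − β)))
P_1 = 1/(1+e^{-0.9720}) = 0.7255
P_2 = 1/(1+e^{-0.7632}) = 0.6820
P_3 = 1/(1+e^{-5.0184}) = 0.9934
E[score] = 0.7255 + 0.6820 + 0.9934 = 2.4010

2.40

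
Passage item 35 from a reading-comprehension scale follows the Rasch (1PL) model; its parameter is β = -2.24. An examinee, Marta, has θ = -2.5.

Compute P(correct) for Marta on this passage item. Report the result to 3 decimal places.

0.435

P(θ) = 1 / (1 + exp(−(θ − β)))
Exponent: (-2.5 − (-2.24)) = -0.2600
1/(1 + e^{0.2600}) = 0.4354
P = 0.4354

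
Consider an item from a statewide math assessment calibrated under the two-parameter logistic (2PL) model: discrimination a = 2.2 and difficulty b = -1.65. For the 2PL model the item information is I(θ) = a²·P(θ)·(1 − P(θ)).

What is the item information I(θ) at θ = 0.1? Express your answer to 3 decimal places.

P = 1/(1+e^{-3.8500}) = 0.9792
P(1−P) = 0.9792 × 0.0208 = 0.0204
I = a² × P(1−P) = 2.2² × 0.0204 = 0.09875

0.099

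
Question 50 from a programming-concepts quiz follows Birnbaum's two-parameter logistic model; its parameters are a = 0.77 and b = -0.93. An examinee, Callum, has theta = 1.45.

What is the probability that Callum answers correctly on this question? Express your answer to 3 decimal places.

P(theta) = 1 / (1 + exp(−a(theta − b)))
Exponent: 0.77 × (1.45 − (-0.93)) = 1.8326
1/(1 + e^{-1.8326}) = 0.8621

0.862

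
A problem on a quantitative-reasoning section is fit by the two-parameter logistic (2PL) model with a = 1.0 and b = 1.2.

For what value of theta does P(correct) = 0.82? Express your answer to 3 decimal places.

2.716

P(theta) = 1 / (1 + exp(−a(theta − b)))
logit = ln(0.8200/0.1800) = 1.5163
theta = b + logit/(a) = 1.2 + 1.5163/1.0000 = 2.7163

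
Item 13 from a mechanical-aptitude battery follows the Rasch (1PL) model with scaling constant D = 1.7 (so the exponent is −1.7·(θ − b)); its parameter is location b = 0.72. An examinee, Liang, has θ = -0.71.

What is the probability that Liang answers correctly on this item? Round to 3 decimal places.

P(θ) = 1 / (1 + exp(−D·(θ − b)))
Exponent: 1.7 × (-0.71 − 0.72) = -2.4310
1/(1 + e^{2.4310}) = 0.0808
P = 0.0808

0.081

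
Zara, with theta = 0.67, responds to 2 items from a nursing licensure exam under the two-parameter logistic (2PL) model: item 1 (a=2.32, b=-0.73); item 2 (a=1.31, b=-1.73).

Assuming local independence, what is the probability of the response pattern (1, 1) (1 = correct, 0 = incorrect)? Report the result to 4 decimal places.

P(theta) = 1 / (1 + exp(−a(theta − b)))
P_1 = 1/(1+e^{-3.2480}) = 0.9626
P_2 = 1/(1+e^{-3.1440}) = 0.9587
L = P_1 × P_2 = 0.9626 × 0.9587 = 0.92282

0.9228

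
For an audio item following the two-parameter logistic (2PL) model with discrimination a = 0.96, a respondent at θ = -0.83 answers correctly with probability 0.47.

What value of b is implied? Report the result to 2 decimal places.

P(θ) = 1 / (1 + exp(−a(θ − b)))
logit(0.47) = ln(0.47/0.53) = -0.1201
b = θ − logit/(a) = -0.83 − (-0.1201)/0.9600 = -0.7048

-0.70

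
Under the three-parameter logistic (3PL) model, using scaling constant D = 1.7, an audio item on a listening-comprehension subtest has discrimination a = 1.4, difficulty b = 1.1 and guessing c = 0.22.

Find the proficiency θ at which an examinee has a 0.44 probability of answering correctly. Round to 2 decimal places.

0.71

P(θ) = c + (1 − c) · 1 / (1 + exp(−D·a(θ − b)))
Remove guessing floor: (0.44 − 0.22)/(1 − 0.22) = 0.2821
logit = ln(0.2821/0.7179) = -0.9343
θ = b + logit/(1.7·a) = 1.1 + (-0.9343)/2.3800 = 0.7074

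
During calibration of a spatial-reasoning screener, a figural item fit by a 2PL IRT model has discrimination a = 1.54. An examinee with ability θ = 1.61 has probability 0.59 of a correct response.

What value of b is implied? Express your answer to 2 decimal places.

P(θ) = 1 / (1 + exp(−a(θ − b)))
logit(0.59) = ln(0.59/0.41) = 0.3640
b = θ − logit/(a) = 1.61 − 0.3640/1.5400 = 1.3737

1.37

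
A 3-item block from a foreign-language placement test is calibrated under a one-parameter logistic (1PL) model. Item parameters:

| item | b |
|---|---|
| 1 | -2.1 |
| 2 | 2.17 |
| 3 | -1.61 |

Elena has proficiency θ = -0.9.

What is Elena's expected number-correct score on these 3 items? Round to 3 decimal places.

1.483

P(θ) = 1 / (1 + exp(−(θ − b)))
P_1 = 1/(1+e^{-1.2000}) = 0.7685
P_2 = 1/(1+e^{3.0700}) = 0.0444
P_3 = 1/(1+e^{-0.7100}) = 0.6704
E[score] = 0.7685 + 0.0444 + 0.6704 = 1.4833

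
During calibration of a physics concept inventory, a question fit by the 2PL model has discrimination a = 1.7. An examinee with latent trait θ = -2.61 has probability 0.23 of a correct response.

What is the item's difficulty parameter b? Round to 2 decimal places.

P(θ) = 1 / (1 + exp(−a(θ − b)))
logit(0.23) = ln(0.23/0.77) = -1.2083
b = θ − logit/(a) = -2.61 − (-1.2083)/1.7000 = -1.8992

-1.90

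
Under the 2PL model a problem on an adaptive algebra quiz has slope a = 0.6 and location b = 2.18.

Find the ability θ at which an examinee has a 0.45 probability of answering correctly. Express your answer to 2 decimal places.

1.85

P(θ) = 1 / (1 + exp(−a(θ − b)))
logit = ln(0.4500/0.5500) = -0.2007
θ = b + logit/(a) = 2.18 + (-0.2007)/0.6000 = 1.8455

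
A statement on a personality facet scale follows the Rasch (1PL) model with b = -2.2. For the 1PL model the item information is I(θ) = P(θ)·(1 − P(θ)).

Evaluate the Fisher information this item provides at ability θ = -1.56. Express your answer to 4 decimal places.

0.2261

P = 1/(1+e^{-0.6400}) = 0.6548
P(1−P) = 0.6548 × 0.3452 = 0.2261
I = P(1−P) = 0.22605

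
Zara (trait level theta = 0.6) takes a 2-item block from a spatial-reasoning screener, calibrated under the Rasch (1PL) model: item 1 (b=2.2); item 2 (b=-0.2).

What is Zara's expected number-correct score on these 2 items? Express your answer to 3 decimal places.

0.858

P(theta) = 1 / (1 + exp(−(theta − b)))
P_1 = 1/(1+e^{1.6000}) = 0.1680
P_2 = 1/(1+e^{-0.8000}) = 0.6900
E[score] = 0.1680 + 0.6900 = 0.8580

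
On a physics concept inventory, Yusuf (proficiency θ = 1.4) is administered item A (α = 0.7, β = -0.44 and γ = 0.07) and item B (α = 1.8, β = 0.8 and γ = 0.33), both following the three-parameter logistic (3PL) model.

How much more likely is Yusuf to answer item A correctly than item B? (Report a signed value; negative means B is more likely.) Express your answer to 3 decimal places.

P(θ) = γ + (1 − γ) · 1 / (1 + exp(−α(θ − β)))
P_A = 0.7989
P_B = 0.8302
P_A − P_B = -0.0312

-0.031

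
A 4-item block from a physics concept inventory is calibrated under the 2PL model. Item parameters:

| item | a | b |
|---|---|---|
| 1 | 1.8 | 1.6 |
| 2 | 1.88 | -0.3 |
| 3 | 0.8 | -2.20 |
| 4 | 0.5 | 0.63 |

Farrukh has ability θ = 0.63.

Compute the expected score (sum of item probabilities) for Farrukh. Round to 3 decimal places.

2.406

P(θ) = 1 / (1 + exp(−a(θ − b)))
P_1 = 1/(1+e^{1.7460}) = 0.1486
P_2 = 1/(1+e^{-1.7484}) = 0.8518
P_3 = 1/(1+e^{-2.2640}) = 0.9059
P_4 = 1/(1+e^{0.0000}) = 0.5000
E[score] = 0.1486 + 0.8518 + 0.9059 + 0.5000 = 2.4062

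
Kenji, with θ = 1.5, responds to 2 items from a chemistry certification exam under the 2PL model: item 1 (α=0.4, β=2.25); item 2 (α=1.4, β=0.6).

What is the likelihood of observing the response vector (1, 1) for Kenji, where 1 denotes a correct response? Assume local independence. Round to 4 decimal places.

P(θ) = 1 / (1 + exp(−α(θ − β)))
P_1 = 1/(1+e^{0.3000}) = 0.4256
P_2 = 1/(1+e^{-1.2600}) = 0.7790
L = P_1 × P_2 = 0.4256 × 0.7790 = 0.33152

0.3315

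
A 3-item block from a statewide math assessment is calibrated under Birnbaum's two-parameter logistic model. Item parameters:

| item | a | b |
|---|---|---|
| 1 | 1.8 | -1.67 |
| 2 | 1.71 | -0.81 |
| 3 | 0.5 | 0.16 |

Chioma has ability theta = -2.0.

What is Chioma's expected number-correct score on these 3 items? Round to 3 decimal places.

0.725

P(theta) = 1 / (1 + exp(−a(theta − b)))
P_1 = 1/(1+e^{0.5940}) = 0.3557
P_2 = 1/(1+e^{2.0349}) = 0.1156
P_3 = 1/(1+e^{1.0800}) = 0.2535
E[score] = 0.3557 + 0.1156 + 0.2535 = 0.7248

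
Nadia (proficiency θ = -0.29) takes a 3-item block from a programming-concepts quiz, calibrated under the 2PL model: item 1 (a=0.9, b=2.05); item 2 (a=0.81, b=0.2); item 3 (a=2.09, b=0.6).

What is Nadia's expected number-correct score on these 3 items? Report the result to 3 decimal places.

0.645

P(θ) = 1 / (1 + exp(−a(θ − b)))
P_1 = 1/(1+e^{2.1060}) = 0.1085
P_2 = 1/(1+e^{0.3969}) = 0.4021
P_3 = 1/(1+e^{1.8601}) = 0.1347
E[score] = 0.1085 + 0.4021 + 0.1347 = 0.6453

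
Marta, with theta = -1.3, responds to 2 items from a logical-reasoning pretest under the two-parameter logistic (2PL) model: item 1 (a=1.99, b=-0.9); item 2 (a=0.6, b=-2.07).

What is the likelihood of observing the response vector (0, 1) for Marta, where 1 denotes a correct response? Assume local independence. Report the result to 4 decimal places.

0.4228

P(theta) = 1 / (1 + exp(−a(theta − b)))
P_1 = 1/(1+e^{0.7960}) = 0.3109
P_2 = 1/(1+e^{-0.4620}) = 0.6135
L = (1−P_1) × P_2 = 0.6891 × 0.6135 = 0.42277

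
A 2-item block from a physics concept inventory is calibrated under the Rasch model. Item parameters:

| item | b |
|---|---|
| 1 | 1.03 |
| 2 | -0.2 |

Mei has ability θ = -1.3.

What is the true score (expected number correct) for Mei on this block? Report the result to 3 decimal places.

0.338

P(θ) = 1 / (1 + exp(−(θ − b)))
P_1 = 1/(1+e^{2.3300}) = 0.0887
P_2 = 1/(1+e^{1.1000}) = 0.2497
E[score] = 0.0887 + 0.2497 = 0.3384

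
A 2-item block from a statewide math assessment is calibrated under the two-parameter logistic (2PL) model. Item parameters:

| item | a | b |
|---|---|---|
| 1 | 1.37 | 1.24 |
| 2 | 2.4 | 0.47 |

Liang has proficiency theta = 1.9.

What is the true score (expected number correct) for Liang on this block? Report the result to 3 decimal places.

P(theta) = 1 / (1 + exp(−a(theta − b)))
P_1 = 1/(1+e^{-0.9042}) = 0.7118
P_2 = 1/(1+e^{-3.4320}) = 0.9687
E[score] = 0.7118 + 0.9687 = 1.6805

1.681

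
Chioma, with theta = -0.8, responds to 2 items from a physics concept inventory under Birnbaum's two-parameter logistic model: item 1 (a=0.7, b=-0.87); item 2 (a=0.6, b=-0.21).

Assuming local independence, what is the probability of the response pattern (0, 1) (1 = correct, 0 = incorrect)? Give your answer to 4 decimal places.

P(theta) = 1 / (1 + exp(−a(theta − b)))
P_1 = 1/(1+e^{-0.0490}) = 0.5122
P_2 = 1/(1+e^{0.3540}) = 0.4124
L = (1−P_1) × P_2 = 0.4878 × 0.4124 = 0.20116

0.2012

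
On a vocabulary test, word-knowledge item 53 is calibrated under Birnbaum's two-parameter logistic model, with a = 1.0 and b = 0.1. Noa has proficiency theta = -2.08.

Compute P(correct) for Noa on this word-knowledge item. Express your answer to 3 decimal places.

P(theta) = 1 / (1 + exp(−a(theta − b)))
Exponent: 1.0 × (-2.08 − 0.1) = -2.1800
1/(1 + e^{2.1800}) = 0.1016

0.102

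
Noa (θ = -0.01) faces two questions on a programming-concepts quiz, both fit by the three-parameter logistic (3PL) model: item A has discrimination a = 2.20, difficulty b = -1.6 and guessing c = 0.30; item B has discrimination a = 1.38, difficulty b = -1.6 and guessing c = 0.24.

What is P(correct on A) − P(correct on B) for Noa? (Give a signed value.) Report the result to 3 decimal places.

P(θ) = c + (1 − c) · 1 / (1 + exp(−a(θ − b)))
P_A = 0.9794
P_B = 0.9238
P_A − P_B = 0.0556

0.056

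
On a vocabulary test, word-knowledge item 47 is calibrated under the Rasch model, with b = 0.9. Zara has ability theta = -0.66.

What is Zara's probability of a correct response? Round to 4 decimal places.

0.1736

P(theta) = 1 / (1 + exp(−(theta − b)))
Exponent: (-0.66 − 0.9) = -1.5600
1/(1 + e^{1.5600}) = 0.1736
P = 0.1736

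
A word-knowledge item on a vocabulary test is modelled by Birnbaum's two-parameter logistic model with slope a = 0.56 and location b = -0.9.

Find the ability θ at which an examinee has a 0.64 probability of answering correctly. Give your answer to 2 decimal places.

0.13

P(θ) = 1 / (1 + exp(−a(θ − b)))
logit = ln(0.6400/0.3600) = 0.5754
θ = b + logit/(a) = -0.9 + 0.5754/0.5600 = 0.1274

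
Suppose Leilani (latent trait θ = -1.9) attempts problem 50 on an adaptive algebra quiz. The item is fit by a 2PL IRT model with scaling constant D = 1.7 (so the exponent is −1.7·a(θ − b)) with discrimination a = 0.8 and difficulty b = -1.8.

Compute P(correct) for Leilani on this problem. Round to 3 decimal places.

0.466

P(θ) = 1 / (1 + exp(−D·a(θ − b)))
Exponent: 1.7 × 0.8 × (-1.9 − (-1.8)) = -0.1360
1/(1 + e^{0.1360}) = 0.4661
P = 0.4661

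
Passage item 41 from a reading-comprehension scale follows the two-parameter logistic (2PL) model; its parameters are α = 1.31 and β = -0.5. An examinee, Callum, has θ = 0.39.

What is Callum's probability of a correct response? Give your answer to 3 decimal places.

0.762

P(θ) = 1 / (1 + exp(−α(θ − β)))
Exponent: 1.31 × (0.39 − (-0.5)) = 1.1659
1/(1 + e^{-1.1659}) = 0.7624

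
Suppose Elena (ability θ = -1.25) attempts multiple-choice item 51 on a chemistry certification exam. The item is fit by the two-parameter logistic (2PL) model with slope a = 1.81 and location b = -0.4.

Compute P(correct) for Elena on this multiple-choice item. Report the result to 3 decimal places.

P(θ) = 1 / (1 + exp(−a(θ − b)))
Exponent: 1.81 × (-1.25 − (-0.4)) = -1.5385
1/(1 + e^{1.5385}) = 0.1768

0.177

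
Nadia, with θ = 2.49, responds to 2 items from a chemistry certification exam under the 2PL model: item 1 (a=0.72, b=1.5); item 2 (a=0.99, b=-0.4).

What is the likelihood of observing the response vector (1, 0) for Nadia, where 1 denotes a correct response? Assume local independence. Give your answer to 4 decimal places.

0.0363

P(θ) = 1 / (1 + exp(−a(θ − b)))
P_1 = 1/(1+e^{-0.7128}) = 0.6710
P_2 = 1/(1+e^{-2.8611}) = 0.9459
L = P_1 × (1−P_2) = 0.6710 × 0.0541 = 0.03631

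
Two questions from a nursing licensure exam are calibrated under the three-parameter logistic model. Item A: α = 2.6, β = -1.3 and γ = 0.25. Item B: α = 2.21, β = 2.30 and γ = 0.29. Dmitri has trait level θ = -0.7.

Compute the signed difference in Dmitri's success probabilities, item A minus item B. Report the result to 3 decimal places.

P(θ) = γ + (1 − γ) · 1 / (1 + exp(−α(θ − β)))
P_A = 0.8698
P_B = 0.2909
P_A − P_B = 0.5788

0.579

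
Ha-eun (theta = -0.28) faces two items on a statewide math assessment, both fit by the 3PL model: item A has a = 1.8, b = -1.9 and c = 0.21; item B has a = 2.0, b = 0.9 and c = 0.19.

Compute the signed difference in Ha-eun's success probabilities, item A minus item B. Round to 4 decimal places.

0.6995

P(theta) = c + (1 − c) · 1 / (1 + exp(−a(theta − b)))
P_A = 0.9594
P_B = 0.2599
P_A − P_B = 0.6995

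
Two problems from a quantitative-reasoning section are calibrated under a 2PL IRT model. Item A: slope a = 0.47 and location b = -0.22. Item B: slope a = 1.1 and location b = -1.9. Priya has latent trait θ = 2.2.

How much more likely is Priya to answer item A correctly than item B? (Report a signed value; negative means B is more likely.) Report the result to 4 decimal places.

-0.2319

P(θ) = 1 / (1 + exp(−a(θ − b)))
P_A = 0.7572
P_B = 0.9891
P_A − P_B = -0.2319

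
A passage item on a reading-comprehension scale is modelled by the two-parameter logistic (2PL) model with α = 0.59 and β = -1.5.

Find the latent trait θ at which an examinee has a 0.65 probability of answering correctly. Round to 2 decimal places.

P(θ) = 1 / (1 + exp(−α(θ − β)))
logit = ln(0.6500/0.3500) = 0.6190
θ = β + logit/(α) = -1.5 + 0.6190/0.5900 = -0.4508

-0.45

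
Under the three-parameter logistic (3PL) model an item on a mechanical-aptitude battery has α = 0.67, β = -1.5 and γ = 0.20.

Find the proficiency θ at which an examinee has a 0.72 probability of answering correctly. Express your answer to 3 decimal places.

-0.576

P(θ) = γ + (1 − γ) · 1 / (1 + exp(−α(θ − β)))
Remove guessing floor: (0.72 − 0.20)/(1 − 0.20) = 0.6500
logit = ln(0.6500/0.3500) = 0.6190
θ = β + logit/(α) = -1.5 + 0.6190/0.6700 = -0.5761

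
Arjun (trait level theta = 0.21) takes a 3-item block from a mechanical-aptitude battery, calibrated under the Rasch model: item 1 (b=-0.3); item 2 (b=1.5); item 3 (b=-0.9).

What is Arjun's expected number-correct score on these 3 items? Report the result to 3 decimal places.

P(theta) = 1 / (1 + exp(−(theta − b)))
P_1 = 1/(1+e^{-0.5100}) = 0.6248
P_2 = 1/(1+e^{1.2900}) = 0.2159
P_3 = 1/(1+e^{-1.1100}) = 0.7521
E[score] = 0.6248 + 0.2159 + 0.7521 = 1.5928

1.593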